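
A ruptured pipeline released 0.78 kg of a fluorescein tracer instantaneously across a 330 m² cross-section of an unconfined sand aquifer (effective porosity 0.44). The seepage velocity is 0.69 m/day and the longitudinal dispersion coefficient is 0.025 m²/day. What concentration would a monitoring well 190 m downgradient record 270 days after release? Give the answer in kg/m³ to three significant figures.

0.000351 kg/m³

For an instantaneous plane source, C(x,t) = M/(n_e·A·√(4πDt)) · exp(−(x−vt)²/(4Dt)), with n_e·A the pore (flow) area.
Plume center vt = 0.69 × 270 = 186.3 m, so the well at 190 m is 3.7 m downgradient of the peak.
√(4πDt) = 9.210 m, giving peak height M/(n_e·A·√(4πDt)) = 0.78/(0.44 × 330 × 9.210) = 0.0005833 kg/m³.
(x−vt)²/(4Dt) = (3.7)²/(4 × 0.025 × 270) = 0.5070; exp(−0.5070) = 0.6023.
C = 0.0005833 × 0.6023 = 0.000351 kg/m³.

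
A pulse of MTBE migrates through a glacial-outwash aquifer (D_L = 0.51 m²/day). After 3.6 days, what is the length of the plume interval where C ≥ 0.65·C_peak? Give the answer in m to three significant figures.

3.56 m

The plume is Gaussian with σ = √(2Dt) = √(2 × 0.51 × 3.6) = 1.916 m.
C/C_peak = exp(−Δx²/(2σ²)) = 0.65 ⇒ Δx = σ·√(−2 ln 0.65) = 1.916 × 0.9282 = 1.778 m.
Width = 2Δx = 3.56 m.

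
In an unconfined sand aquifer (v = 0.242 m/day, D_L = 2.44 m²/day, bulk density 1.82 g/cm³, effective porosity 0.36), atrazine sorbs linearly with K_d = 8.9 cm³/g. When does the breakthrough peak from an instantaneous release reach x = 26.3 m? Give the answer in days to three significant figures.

3440 days

Retardation factor R = 1 + ρ_b·K_d/n = 1 + 1.82 × 8.9/0.36 = 45.99.
Sorption retards both mechanisms: v_R = v/R = 0.005262 m/day, D_R = D/R = 0.05306 m²/day.
Peak time from v_R²t² + 2D_R t − x² = 0: t = (√(D_R² + v_R²x²) − D_R)/v_R².
√(D_R² + v_R²x²) = √(0.05306² + 0.005262² × 26.3²) = 0.1482; v_R² = 2.769e-05.
t = (0.1482 − 0.05306)/2.769e-05 = 3440 days.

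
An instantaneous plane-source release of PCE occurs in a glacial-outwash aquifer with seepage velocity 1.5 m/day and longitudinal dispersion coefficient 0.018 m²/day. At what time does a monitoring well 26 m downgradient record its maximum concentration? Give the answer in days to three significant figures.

17.3 days

For the 1D instantaneous-source solution, setting ∂C/∂t = 0 at fixed x gives v²t² + 2Dt − x² = 0, so t = (√(D² + v²x²) − D)/v².
√(D² + v²x²) = √(0.018² + 1.5² × 26²) = 39.00; v² = 2.25.
t = (39.00 − 0.018)/2.25 = 17.3 days (vs. the pure-advection estimate x/v = 17.3 d).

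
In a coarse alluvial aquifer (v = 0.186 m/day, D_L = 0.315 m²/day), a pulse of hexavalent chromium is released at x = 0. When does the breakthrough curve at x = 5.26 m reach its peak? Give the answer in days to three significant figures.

For the 1D instantaneous-source solution, setting ∂C/∂t = 0 at fixed x gives v²t² + 2Dt − x² = 0, so t = (√(D² + v²x²) − D)/v².
√(D² + v²x²) = √(0.315² + 0.186² × 5.26²) = 1.028; v² = 0.034596.
t = (1.028 − 0.315)/0.034596 = 20.6 days (vs. the pure-advection estimate x/v = 28.3 d).

20.6 days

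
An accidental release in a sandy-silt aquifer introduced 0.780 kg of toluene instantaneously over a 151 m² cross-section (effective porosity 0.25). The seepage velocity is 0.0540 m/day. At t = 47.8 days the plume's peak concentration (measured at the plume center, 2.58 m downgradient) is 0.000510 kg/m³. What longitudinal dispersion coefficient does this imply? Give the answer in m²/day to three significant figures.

At the plume center C_max = M/(n_e·A·√(4πDt)), so D = M²/(4πt·(n_e·A·C_max)²).
n_e·A·C_max = 0.25 × 151 × 0.000510 = 0.01925 kg/m.
D = 0.780²/(4π × 47.8 × 0.01925²) = 2.73 m²/day.

2.73 m²/day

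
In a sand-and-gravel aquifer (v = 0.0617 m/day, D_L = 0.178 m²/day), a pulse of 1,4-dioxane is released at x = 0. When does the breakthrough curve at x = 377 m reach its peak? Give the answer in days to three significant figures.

6060 days

For the 1D instantaneous-source solution, setting ∂C/∂t = 0 at fixed x gives v²t² + 2Dt − x² = 0, so t = (√(D² + v²x²) − D)/v².
√(D² + v²x²) = √(0.178² + 0.0617² × 377²) = 23.26; v² = 0.00380689.
t = (23.26 − 0.178)/0.00380689 = 6060 days (vs. the pure-advection estimate x/v = 6110 d).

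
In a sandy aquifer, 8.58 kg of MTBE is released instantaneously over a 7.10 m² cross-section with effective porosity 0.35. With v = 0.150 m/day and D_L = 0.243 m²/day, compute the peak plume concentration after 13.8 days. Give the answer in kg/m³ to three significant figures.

The peak of an instantaneous 1D plume sits at x = vt; there the Gaussian factor is 1 and C_max = M/(n_e·A·√(4πDt)), where n_e·A is the pore area the mass is dissolved in.
√(4πDt) = √(4π × 0.243 × 13.8) = 6.492 m, so C_max = 8.58/(0.35 × 7.10 × 6.492) = 0.532 kg/m³.

0.532 kg/m³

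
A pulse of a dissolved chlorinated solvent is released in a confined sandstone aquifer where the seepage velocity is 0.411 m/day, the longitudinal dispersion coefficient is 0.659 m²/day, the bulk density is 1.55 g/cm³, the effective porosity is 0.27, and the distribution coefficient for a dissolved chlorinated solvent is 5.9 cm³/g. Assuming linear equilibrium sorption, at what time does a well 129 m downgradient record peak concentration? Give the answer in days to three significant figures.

10800 days

Retardation factor R = 1 + ρ_b·K_d/n = 1 + 1.55 × 5.9/0.27 = 34.87.
Sorption retards both mechanisms: v_R = v/R = 0.01179 m/day, D_R = D/R = 0.01890 m²/day.
Peak time from v_R²t² + 2D_R t − x² = 0: t = (√(D_R² + v_R²x²) − D_R)/v_R².
√(D_R² + v_R²x²) = √(0.01890² + 0.01179² × 129²) = 1.521; v_R² = 0.0001390.
t = (1.521 − 0.01890)/0.0001390 = 10800 days.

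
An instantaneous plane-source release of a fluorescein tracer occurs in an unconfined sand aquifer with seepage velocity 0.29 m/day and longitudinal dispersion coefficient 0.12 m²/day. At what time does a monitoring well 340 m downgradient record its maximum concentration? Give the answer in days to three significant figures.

1170 days

For the 1D instantaneous-source solution, setting ∂C/∂t = 0 at fixed x gives v²t² + 2Dt − x² = 0, so t = (√(D² + v²x²) − D)/v².
√(D² + v²x²) = √(0.12² + 0.29² × 340²) = 98.60; v² = 0.0841.
t = (98.60 − 0.12)/0.0841 = 1170 days (vs. the pure-advection estimate x/v = 1170 d).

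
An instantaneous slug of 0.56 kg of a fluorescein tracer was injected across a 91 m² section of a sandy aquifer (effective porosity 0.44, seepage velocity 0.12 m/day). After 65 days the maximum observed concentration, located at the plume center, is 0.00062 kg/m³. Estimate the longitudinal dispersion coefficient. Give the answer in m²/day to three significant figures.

0.623 m²/day

At the plume center C_max = M/(n_e·A·√(4πDt)), so D = M²/(4πt·(n_e·A·C_max)²).
n_e·A·C_max = 0.44 × 91 × 0.00062 = 0.02482 kg/m.
D = 0.56²/(4π × 65 × 0.02482²) = 0.623 m²/day.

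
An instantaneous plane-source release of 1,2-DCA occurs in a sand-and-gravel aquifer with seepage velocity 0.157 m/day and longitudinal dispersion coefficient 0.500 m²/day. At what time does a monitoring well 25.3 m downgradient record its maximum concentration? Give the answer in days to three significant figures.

142 days

For the 1D instantaneous-source solution, setting ∂C/∂t = 0 at fixed x gives v²t² + 2Dt − x² = 0, so t = (√(D² + v²x²) − D)/v².
√(D² + v²x²) = √(0.500² + 0.157² × 25.3²) = 4.003; v² = 0.024649.
t = (4.003 − 0.500)/0.024649 = 142 days (vs. the pure-advection estimate x/v = 161 d).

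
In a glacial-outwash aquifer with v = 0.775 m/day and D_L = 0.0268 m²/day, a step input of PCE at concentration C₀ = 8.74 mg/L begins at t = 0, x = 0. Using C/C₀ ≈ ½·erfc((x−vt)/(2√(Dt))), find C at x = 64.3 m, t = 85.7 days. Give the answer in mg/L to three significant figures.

For a continuous step input, C/C₀ ≈ ½·erfc((x−vt)/(2√(Dt))).
vt = 0.775 × 85.7 = 66.4175 m and 2√(Dt) = 2√(0.0268 × 85.7) = 3.031 m.
Argument (x−vt)/(2√(Dt)) = (64.3 − 66.4175)/3.031 = -0.6986; ½·erfc(-0.6986) = 0.8384.
C = 8.74 × 0.8384 = 7.33 mg/L.

7.33 mg/L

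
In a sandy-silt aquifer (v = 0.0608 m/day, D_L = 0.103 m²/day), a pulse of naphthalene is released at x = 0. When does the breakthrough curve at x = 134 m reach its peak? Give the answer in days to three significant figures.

2180 days

For the 1D instantaneous-source solution, setting ∂C/∂t = 0 at fixed x gives v²t² + 2Dt − x² = 0, so t = (√(D² + v²x²) − D)/v².
√(D² + v²x²) = √(0.103² + 0.0608² × 134²) = 8.148; v² = 0.00369664.
t = (8.148 − 0.103)/0.00369664 = 2180 days (vs. the pure-advection estimate x/v = 2200 d).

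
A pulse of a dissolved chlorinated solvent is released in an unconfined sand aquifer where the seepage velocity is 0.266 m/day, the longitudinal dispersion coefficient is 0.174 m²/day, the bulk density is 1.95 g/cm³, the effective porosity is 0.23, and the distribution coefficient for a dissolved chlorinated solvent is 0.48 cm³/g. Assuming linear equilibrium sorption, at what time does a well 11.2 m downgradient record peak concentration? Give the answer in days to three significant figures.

Retardation factor R = 1 + ρ_b·K_d/n = 1 + 1.95 × 0.48/0.23 = 5.070.
Sorption retards both mechanisms: v_R = v/R = 0.05247 m/day, D_R = D/R = 0.03432 m²/day.
Peak time from v_R²t² + 2D_R t − x² = 0: t = (√(D_R² + v_R²x²) − D_R)/v_R².
√(D_R² + v_R²x²) = √(0.03432² + 0.05247² × 11.2²) = 0.5887; v_R² = 0.002753.
t = (0.5887 − 0.03432)/0.002753 = 201 days.

201 days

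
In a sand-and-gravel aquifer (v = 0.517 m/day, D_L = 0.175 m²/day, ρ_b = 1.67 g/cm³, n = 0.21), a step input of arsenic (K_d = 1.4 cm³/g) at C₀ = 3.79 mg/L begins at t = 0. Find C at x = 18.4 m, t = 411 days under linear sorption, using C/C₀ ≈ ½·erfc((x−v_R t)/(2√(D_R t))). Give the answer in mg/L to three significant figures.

1.51 mg/L

Retardation factor R = 1 + ρ_b·K_d/n = 1 + 1.67 × 1.4/0.21 = 12.13.
Sorption retards both mechanisms: v_R = v/R = 0.04262 m/day, D_R = D/R = 0.01443 m²/day.
v_R·t = 0.04262 × 411 = 17.51682 m; 2√(D_R t) = 4.871 m; argument = (18.4 − 17.51682)/4.871 = 0.1813.
C = C₀ × ½·erfc(0.1813) = 3.79 × 0.3988 = 1.51 mg/L.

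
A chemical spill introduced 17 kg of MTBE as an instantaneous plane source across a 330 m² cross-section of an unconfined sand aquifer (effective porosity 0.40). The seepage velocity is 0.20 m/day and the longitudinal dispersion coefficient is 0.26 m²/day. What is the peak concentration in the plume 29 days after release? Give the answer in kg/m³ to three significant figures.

0.0132 kg/m³

The peak of an instantaneous 1D plume sits at x = vt; there the Gaussian factor is 1 and C_max = M/(n_e·A·√(4πDt)), where n_e·A is the pore area the mass is dissolved in.
√(4πDt) = √(4π × 0.26 × 29) = 9.734 m, so C_max = 17/(0.40 × 330 × 9.734) = 0.0132 kg/m³.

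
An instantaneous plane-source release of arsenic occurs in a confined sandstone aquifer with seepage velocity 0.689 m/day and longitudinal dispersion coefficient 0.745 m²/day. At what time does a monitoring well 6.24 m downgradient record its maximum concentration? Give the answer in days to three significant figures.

7.62 days

For the 1D instantaneous-source solution, setting ∂C/∂t = 0 at fixed x gives v²t² + 2Dt − x² = 0, so t = (√(D² + v²x²) − D)/v².
√(D² + v²x²) = √(0.745² + 0.689² × 6.24²) = 4.363; v² = 0.474721.
t = (4.363 − 0.745)/0.474721 = 7.62 days (vs. the pure-advection estimate x/v = 9.06 d).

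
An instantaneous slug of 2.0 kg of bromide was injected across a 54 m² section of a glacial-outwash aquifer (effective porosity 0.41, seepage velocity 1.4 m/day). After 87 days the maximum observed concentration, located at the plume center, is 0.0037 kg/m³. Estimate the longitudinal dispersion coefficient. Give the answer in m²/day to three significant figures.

At the plume center C_max = M/(n_e·A·√(4πDt)), so D = M²/(4πt·(n_e·A·C_max)²).
n_e·A·C_max = 0.41 × 54 × 0.0037 = 0.08192 kg/m.
D = 2.0²/(4π × 87 × 0.08192²) = 0.545 m²/day.

0.545 m²/day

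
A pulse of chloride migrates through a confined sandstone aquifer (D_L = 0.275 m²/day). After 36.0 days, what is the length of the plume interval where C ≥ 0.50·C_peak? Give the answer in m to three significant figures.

The plume is Gaussian with σ = √(2Dt) = √(2 × 0.275 × 36.0) = 4.450 m.
C/C_peak = exp(−Δx²/(2σ²)) = 0.50 ⇒ Δx = σ·√(−2 ln 0.50) = 4.450 × 1.177 = 5.238 m.
Width = 2Δx = 10.5 m.

10.5 m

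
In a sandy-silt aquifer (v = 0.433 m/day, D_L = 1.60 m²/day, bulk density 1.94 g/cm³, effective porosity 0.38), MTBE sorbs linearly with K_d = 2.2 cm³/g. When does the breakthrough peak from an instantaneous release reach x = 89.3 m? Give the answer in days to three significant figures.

Retardation factor R = 1 + ρ_b·K_d/n = 1 + 1.94 × 2.2/0.38 = 12.23.
Sorption retards both mechanisms: v_R = v/R = 0.03540 m/day, D_R = D/R = 0.1308 m²/day.
Peak time from v_R²t² + 2D_R t − x² = 0: t = (√(D_R² + v_R²x²) − D_R)/v_R².
√(D_R² + v_R²x²) = √(0.1308² + 0.03540² × 89.3²) = 3.164; v_R² = 0.001253.
t = (3.164 − 0.1308)/0.001253 = 2420 days.

2420 days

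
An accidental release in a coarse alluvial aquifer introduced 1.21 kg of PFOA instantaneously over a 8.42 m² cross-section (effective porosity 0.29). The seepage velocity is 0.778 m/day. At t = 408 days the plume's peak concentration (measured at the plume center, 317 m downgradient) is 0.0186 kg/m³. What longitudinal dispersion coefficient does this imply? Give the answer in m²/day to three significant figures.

0.138 m²/day

At the plume center C_max = M/(n_e·A·√(4πDt)), so D = M²/(4πt·(n_e·A·C_max)²).
n_e·A·C_max = 0.29 × 8.42 × 0.0186 = 0.04542 kg/m.
D = 1.21²/(4π × 408 × 0.04542²) = 0.138 m²/day.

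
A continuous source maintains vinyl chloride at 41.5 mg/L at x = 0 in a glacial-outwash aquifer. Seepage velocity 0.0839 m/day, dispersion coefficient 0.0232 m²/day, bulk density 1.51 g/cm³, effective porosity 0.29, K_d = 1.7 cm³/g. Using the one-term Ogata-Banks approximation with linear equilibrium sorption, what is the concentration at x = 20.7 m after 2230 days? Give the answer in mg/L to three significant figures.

12.4 mg/L

Retardation factor R = 1 + ρ_b·K_d/n = 1 + 1.51 × 1.7/0.29 = 9.852.
Sorption retards both mechanisms: v_R = v/R = 0.008516 m/day, D_R = D/R = 0.002355 m²/day.
v_R·t = 0.008516 × 2230 = 18.99068 m; 2√(D_R t) = 4.583 m; argument = (20.7 − 18.99068)/4.583 = 0.3730.
C = C₀ × ½·erfc(0.3730) = 41.5 × 0.2989 = 12.4 mg/L.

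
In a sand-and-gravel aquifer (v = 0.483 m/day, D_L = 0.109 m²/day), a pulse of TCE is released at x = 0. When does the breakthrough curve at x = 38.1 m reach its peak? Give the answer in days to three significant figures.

For the 1D instantaneous-source solution, setting ∂C/∂t = 0 at fixed x gives v²t² + 2Dt − x² = 0, so t = (√(D² + v²x²) − D)/v².
√(D² + v²x²) = √(0.109² + 0.483² × 38.1²) = 18.40; v² = 0.233289.
t = (18.40 − 0.109)/0.233289 = 78.4 days (vs. the pure-advection estimate x/v = 78.9 d).

78.4 days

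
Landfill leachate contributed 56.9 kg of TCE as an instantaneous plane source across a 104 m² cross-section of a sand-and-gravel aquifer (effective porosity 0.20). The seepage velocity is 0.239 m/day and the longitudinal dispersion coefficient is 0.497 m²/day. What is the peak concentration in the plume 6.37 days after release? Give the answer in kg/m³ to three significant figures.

The peak of an instantaneous 1D plume sits at x = vt; there the Gaussian factor is 1 and C_max = M/(n_e·A·√(4πDt)), where n_e·A is the pore area the mass is dissolved in.
√(4πDt) = √(4π × 0.497 × 6.37) = 6.307 m, so C_max = 56.9/(0.20 × 104 × 6.307) = 0.434 kg/m³.

0.434 kg/m³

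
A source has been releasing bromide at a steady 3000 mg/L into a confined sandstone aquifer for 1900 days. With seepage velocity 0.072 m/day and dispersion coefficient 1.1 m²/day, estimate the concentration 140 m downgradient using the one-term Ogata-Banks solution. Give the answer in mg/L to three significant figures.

For a continuous step input, C/C₀ ≈ ½·erfc((x−vt)/(2√(Dt))).
vt = 0.072 × 1900 = 136.8 m and 2√(Dt) = 2√(1.1 × 1900) = 91.43 m.
Argument (x−vt)/(2√(Dt)) = (140 − 136.8)/91.43 = 0.03500; ½·erfc(0.03500) = 0.4803.
C = 3000 × 0.4803 = 1440 mg/L.

1440 mg/L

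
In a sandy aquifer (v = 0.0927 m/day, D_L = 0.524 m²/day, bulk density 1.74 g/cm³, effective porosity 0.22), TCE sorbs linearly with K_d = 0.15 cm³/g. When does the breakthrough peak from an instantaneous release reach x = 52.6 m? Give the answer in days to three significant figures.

1110 days

Retardation factor R = 1 + ρ_b·K_d/n = 1 + 1.74 × 0.15/0.22 = 2.186.
Sorption retards both mechanisms: v_R = v/R = 0.04241 m/day, D_R = D/R = 0.2397 m²/day.
Peak time from v_R²t² + 2D_R t − x² = 0: t = (√(D_R² + v_R²x²) − D_R)/v_R².
√(D_R² + v_R²x²) = √(0.2397² + 0.04241² × 52.6²) = 2.244; v_R² = 0.001799.
t = (2.244 − 0.2397)/0.001799 = 1110 days.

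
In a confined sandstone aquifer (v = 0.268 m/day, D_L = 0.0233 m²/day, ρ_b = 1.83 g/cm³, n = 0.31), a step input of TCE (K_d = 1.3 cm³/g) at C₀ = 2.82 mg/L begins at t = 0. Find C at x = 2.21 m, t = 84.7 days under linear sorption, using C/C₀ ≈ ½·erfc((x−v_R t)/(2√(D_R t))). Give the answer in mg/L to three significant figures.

2.05 mg/L

Retardation factor R = 1 + ρ_b·K_d/n = 1 + 1.83 × 1.3/0.31 = 8.674.
Sorption retards both mechanisms: v_R = v/R = 0.03090 m/day, D_R = D/R = 0.002686 m²/day.
v_R·t = 0.03090 × 84.7 = 2.61723 m; 2√(D_R t) = 0.9539 m; argument = (2.21 − 2.61723)/0.9539 = -0.4269.
C = C₀ × ½·erfc(-0.4269) = 2.82 × 0.7270 = 2.05 mg/L.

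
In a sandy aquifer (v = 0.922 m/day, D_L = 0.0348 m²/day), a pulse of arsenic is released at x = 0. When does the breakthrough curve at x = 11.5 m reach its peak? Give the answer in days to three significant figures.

For the 1D instantaneous-source solution, setting ∂C/∂t = 0 at fixed x gives v²t² + 2Dt − x² = 0, so t = (√(D² + v²x²) − D)/v².
√(D² + v²x²) = √(0.0348² + 0.922² × 11.5²) = 10.60; v² = 0.850084.
t = (10.60 − 0.0348)/0.850084 = 12.4 days (vs. the pure-advection estimate x/v = 12.5 d).

12.4 days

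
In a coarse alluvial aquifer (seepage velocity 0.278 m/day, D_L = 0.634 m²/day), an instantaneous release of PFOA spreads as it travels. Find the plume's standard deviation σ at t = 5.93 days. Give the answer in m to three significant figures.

Dispersive spreading gives a Gaussian with σ² = 2Dt; advection only shifts the center.
σ = √(2 × 0.634 × 5.93) = 2.74 m.

2.74 m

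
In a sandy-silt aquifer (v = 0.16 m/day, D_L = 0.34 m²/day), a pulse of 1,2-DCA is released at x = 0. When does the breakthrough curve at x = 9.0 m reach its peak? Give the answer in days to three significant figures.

44.5 days

For the 1D instantaneous-source solution, setting ∂C/∂t = 0 at fixed x gives v²t² + 2Dt − x² = 0, so t = (√(D² + v²x²) − D)/v².
√(D² + v²x²) = √(0.34² + 0.16² × 9.0²) = 1.480; v² = 0.0256.
t = (1.480 − 0.34)/0.0256 = 44.5 days (vs. the pure-advection estimate x/v = 56.2 d).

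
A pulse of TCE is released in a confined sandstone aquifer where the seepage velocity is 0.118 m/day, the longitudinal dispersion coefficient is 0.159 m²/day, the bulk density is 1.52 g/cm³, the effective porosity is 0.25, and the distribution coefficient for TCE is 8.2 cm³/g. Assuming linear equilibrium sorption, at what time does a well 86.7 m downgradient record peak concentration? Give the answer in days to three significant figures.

36800 days

Retardation factor R = 1 + ρ_b·K_d/n = 1 + 1.52 × 8.2/0.25 = 50.86.
Sorption retards both mechanisms: v_R = v/R = 0.002320 m/day, D_R = D/R = 0.003126 m²/day.
Peak time from v_R²t² + 2D_R t − x² = 0: t = (√(D_R² + v_R²x²) − D_R)/v_R².
√(D_R² + v_R²x²) = √(0.003126² + 0.002320² × 86.7²) = 0.2012; v_R² = 5.382e-06.
t = (0.2012 − 0.003126)/5.382e-06 = 36800 days.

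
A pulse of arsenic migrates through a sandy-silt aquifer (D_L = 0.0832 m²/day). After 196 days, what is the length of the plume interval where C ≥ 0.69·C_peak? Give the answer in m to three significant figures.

9.84 m

The plume is Gaussian with σ = √(2Dt) = √(2 × 0.0832 × 196) = 5.711 m.
C/C_peak = exp(−Δx²/(2σ²)) = 0.69 ⇒ Δx = σ·√(−2 ln 0.69) = 5.711 × 0.8615 = 4.920 m.
Width = 2Δx = 9.84 m.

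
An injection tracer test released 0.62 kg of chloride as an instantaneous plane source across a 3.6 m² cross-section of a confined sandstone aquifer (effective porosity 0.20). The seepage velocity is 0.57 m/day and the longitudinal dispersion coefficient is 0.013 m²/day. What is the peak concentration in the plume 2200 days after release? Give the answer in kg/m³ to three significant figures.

0.0454 kg/m³

The peak of an instantaneous 1D plume sits at x = vt; there the Gaussian factor is 1 and C_max = M/(n_e·A·√(4πDt)), where n_e·A is the pore area the mass is dissolved in.
√(4πDt) = √(4π × 0.013 × 2200) = 18.96 m, so C_max = 0.62/(0.20 × 3.6 × 18.96) = 0.0454 kg/m³.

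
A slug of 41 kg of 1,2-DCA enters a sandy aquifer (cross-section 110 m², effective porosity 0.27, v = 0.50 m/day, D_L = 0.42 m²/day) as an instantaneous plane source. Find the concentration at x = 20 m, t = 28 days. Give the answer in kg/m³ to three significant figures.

0.0528 kg/m³

For an instantaneous plane source, C(x,t) = M/(n_e·A·√(4πDt)) · exp(−(x−vt)²/(4Dt)), with n_e·A the pore (flow) area.
Plume center vt = 0.50 × 28 = 14 m, so the well at 20 m is 6 m downgradient of the peak.
√(4πDt) = 12.16 m, giving peak height M/(n_e·A·√(4πDt)) = 41/(0.27 × 110 × 12.16) = 0.1135 kg/m³.
(x−vt)²/(4Dt) = (6)²/(4 × 0.42 × 28) = 0.7653; exp(−0.7653) = 0.4652.
C = 0.1135 × 0.4652 = 0.0528 kg/m³.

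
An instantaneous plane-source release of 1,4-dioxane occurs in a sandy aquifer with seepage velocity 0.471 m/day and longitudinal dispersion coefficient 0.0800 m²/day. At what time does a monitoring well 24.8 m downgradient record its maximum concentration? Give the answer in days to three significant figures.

For the 1D instantaneous-source solution, setting ∂C/∂t = 0 at fixed x gives v²t² + 2Dt − x² = 0, so t = (√(D² + v²x²) − D)/v².
√(D² + v²x²) = √(0.0800² + 0.471² × 24.8²) = 11.68; v² = 0.221841.
t = (11.68 − 0.0800)/0.221841 = 52.3 days (vs. the pure-advection estimate x/v = 52.7 d).

52.3 days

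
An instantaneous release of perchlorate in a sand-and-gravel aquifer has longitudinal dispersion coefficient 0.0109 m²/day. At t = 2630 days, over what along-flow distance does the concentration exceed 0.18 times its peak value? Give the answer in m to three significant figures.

The plume is Gaussian with σ = √(2Dt) = √(2 × 0.0109 × 2630) = 7.572 m.
C/C_peak = exp(−Δx²/(2σ²)) = 0.18 ⇒ Δx = σ·√(−2 ln 0.18) = 7.572 × 1.852 = 14.02 m.
Width = 2Δx = 28.0 m.

28.0 m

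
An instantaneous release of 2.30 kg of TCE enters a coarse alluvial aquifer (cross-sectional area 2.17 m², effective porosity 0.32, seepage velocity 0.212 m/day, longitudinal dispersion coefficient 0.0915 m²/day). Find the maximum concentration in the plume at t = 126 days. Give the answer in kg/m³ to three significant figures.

0.275 kg/m³

The peak of an instantaneous 1D plume sits at x = vt; there the Gaussian factor is 1 and C_max = M/(n_e·A·√(4πDt)), where n_e·A is the pore area the mass is dissolved in.
√(4πDt) = √(4π × 0.0915 × 126) = 12.04 m, so C_max = 2.30/(0.32 × 2.17 × 12.04) = 0.275 kg/m³.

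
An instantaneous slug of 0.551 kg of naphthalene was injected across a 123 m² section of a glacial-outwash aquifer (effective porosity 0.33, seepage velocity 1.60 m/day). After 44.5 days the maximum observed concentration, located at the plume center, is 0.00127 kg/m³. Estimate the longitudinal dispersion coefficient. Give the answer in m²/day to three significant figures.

At the plume center C_max = M/(n_e·A·√(4πDt)), so D = M²/(4πt·(n_e·A·C_max)²).
n_e·A·C_max = 0.33 × 123 × 0.00127 = 0.05155 kg/m.
D = 0.551²/(4π × 44.5 × 0.05155²) = 0.204 m²/day.

0.204 m²/day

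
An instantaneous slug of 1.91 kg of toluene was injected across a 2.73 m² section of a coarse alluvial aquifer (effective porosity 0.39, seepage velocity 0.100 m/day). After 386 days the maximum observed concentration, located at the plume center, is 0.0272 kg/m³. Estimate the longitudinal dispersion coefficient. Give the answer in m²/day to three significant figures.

At the plume center C_max = M/(n_e·A·√(4πDt)), so D = M²/(4πt·(n_e·A·C_max)²).
n_e·A·C_max = 0.39 × 2.73 × 0.0272 = 0.02896 kg/m.
D = 1.91²/(4π × 386 × 0.02896²) = 0.897 m²/day.

0.897 m²/day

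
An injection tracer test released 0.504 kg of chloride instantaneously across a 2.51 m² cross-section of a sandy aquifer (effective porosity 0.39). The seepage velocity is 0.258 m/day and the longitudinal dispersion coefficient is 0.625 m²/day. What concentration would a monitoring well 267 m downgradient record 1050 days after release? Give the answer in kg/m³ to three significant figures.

For an instantaneous plane source, C(x,t) = M/(n_e·A·√(4πDt)) · exp(−(x−vt)²/(4Dt)), with n_e·A the pore (flow) area.
Plume center vt = 0.258 × 1050 = 270.9 m, so the well at 267 m is 3.9 m upgradient of the peak.
√(4πDt) = 90.81 m, giving peak height M/(n_e·A·√(4πDt)) = 0.504/(0.39 × 2.51 × 90.81) = 0.005670 kg/m³.
(x−vt)²/(4Dt) = (-3.9)²/(4 × 0.625 × 1050) = 0.005794; exp(−0.005794) = 0.9942.
C = 0.005670 × 0.9942 = 0.00564 kg/m³.

0.00564 kg/m³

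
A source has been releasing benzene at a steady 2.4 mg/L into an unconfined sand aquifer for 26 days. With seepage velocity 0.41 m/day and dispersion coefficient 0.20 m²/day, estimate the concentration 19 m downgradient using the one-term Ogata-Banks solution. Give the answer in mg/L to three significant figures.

0.0116 mg/L

For a continuous step input, C/C₀ ≈ ½·erfc((x−vt)/(2√(Dt))).
vt = 0.41 × 26 = 10.66 m and 2√(Dt) = 2√(0.20 × 26) = 4.561 m.
Argument (x−vt)/(2√(Dt)) = (19 − 10.66)/4.561 = 1.829; ½·erfc(1.829) = 0.004846.
C = 2.4 × 0.004846 = 0.0116 mg/L.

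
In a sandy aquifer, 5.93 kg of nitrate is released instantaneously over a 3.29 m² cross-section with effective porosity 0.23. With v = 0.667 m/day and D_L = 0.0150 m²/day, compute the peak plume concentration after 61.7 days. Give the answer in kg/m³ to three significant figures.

2.30 kg/m³

The peak of an instantaneous 1D plume sits at x = vt; there the Gaussian factor is 1 and C_max = M/(n_e·A·√(4πDt)), where n_e·A is the pore area the mass is dissolved in.
√(4πDt) = √(4π × 0.0150 × 61.7) = 3.410 m, so C_max = 5.93/(0.23 × 3.29 × 3.410) = 2.30 kg/m³.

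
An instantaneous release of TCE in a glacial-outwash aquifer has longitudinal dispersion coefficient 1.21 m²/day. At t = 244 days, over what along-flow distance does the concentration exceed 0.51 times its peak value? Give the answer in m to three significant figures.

The plume is Gaussian with σ = √(2Dt) = √(2 × 1.21 × 244) = 24.30 m.
C/C_peak = exp(−Δx²/(2σ²)) = 0.51 ⇒ Δx = σ·√(−2 ln 0.51) = 24.30 × 1.160 = 28.19 m.
Width = 2Δx = 56.4 m.

56.4 m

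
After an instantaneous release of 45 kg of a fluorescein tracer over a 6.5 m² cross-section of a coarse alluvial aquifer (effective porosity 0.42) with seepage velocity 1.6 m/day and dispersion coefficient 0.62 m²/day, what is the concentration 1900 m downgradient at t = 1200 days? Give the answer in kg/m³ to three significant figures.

For an instantaneous plane source, C(x,t) = M/(n_e·A·√(4πDt)) · exp(−(x−vt)²/(4Dt)), with n_e·A the pore (flow) area.
Plume center vt = 1.6 × 1200 = 1920 m, so the well at 1900 m is 20 m upgradient of the peak.
√(4πDt) = 96.69 m, giving peak height M/(n_e·A·√(4πDt)) = 45/(0.42 × 6.5 × 96.69) = 0.1705 kg/m³.
(x−vt)²/(4Dt) = (-20)²/(4 × 0.62 × 1200) = 0.1344; exp(−0.1344) = 0.8742.
C = 0.1705 × 0.8742 = 0.149 kg/m³.

0.149 kg/m³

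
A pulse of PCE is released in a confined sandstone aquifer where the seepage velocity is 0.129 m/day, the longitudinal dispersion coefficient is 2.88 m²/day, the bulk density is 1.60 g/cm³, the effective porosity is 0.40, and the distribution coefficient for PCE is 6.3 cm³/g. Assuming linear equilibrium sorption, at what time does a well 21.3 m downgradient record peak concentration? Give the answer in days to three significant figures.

1730 days

Retardation factor R = 1 + ρ_b·K_d/n = 1 + 1.60 × 6.3/0.40 = 26.20.
Sorption retards both mechanisms: v_R = v/R = 0.004924 m/day, D_R = D/R = 0.1099 m²/day.
Peak time from v_R²t² + 2D_R t − x² = 0: t = (√(D_R² + v_R²x²) − D_R)/v_R².
√(D_R² + v_R²x²) = √(0.1099² + 0.004924² × 21.3²) = 0.1519; v_R² = 2.425e-05.
t = (0.1519 − 0.1099)/2.425e-05 = 1730 days.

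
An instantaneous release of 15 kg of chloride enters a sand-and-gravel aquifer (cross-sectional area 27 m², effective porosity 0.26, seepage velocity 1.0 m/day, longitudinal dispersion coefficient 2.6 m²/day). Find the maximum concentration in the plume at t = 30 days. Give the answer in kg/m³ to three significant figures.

The peak of an instantaneous 1D plume sits at x = vt; there the Gaussian factor is 1 and C_max = M/(n_e·A·√(4πDt)), where n_e·A is the pore area the mass is dissolved in.
√(4πDt) = √(4π × 2.6 × 30) = 31.31 m, so C_max = 15/(0.26 × 27 × 31.31) = 0.0682 kg/m³.

0.0682 kg/m³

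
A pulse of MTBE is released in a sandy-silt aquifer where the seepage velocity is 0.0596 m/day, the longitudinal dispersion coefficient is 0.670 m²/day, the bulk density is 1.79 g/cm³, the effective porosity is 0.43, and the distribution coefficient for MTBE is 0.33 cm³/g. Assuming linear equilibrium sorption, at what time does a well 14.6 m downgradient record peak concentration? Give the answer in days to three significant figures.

286 days

Retardation factor R = 1 + ρ_b·K_d/n = 1 + 1.79 × 0.33/0.43 = 2.374.
Sorption retards both mechanisms: v_R = v/R = 0.02511 m/day, D_R = D/R = 0.2822 m²/day.
Peak time from v_R²t² + 2D_R t − x² = 0: t = (√(D_R² + v_R²x²) − D_R)/v_R².
√(D_R² + v_R²x²) = √(0.2822² + 0.02511² × 14.6²) = 0.4626; v_R² = 0.0006305.
t = (0.4626 − 0.2822)/0.0006305 = 286 days.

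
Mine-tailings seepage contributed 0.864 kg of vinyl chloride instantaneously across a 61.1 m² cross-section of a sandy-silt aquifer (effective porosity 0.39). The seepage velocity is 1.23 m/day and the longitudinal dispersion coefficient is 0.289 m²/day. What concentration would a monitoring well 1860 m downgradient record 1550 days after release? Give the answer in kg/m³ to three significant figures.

For an instantaneous plane source, C(x,t) = M/(n_e·A·√(4πDt)) · exp(−(x−vt)²/(4Dt)), with n_e·A the pore (flow) area.
Plume center vt = 1.23 × 1550 = 1906.5 m, so the well at 1860 m is 46.5 m upgradient of the peak.
√(4πDt) = 75.03 m, giving peak height M/(n_e·A·√(4πDt)) = 0.864/(0.39 × 61.1 × 75.03) = 0.0004833 kg/m³.
(x−vt)²/(4Dt) = (-46.5)²/(4 × 0.289 × 1550) = 1.207; exp(−1.207) = 0.2991.
C = 0.0004833 × 0.2991 = 0.000145 kg/m³.

0.000145 kg/m³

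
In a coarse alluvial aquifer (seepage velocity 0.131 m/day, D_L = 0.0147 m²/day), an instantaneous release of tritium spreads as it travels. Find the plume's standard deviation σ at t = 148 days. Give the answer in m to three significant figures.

Dispersive spreading gives a Gaussian with σ² = 2Dt; advection only shifts the center.
σ = √(2 × 0.0147 × 148) = 2.09 m.

2.09 m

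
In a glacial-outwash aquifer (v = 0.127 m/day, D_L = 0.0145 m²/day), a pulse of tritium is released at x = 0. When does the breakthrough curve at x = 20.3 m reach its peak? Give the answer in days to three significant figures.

159 days

For the 1D instantaneous-source solution, setting ∂C/∂t = 0 at fixed x gives v²t² + 2Dt − x² = 0, so t = (√(D² + v²x²) − D)/v².
√(D² + v²x²) = √(0.0145² + 0.127² × 20.3²) = 2.578; v² = 0.016129.
t = (2.578 − 0.0145)/0.016129 = 159 days (vs. the pure-advection estimate x/v = 160 d).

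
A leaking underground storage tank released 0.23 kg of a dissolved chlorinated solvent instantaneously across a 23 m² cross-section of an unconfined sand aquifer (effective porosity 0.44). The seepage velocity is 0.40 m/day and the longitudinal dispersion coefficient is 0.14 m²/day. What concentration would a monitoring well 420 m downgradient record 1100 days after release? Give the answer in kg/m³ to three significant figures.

0.000270 kg/m³

For an instantaneous plane source, C(x,t) = M/(n_e·A·√(4πDt)) · exp(−(x−vt)²/(4Dt)), with n_e·A the pore (flow) area.
Plume center vt = 0.40 × 1100 = 440 m, so the well at 420 m is 20 m upgradient of the peak.
√(4πDt) = 43.99 m, giving peak height M/(n_e·A·√(4πDt)) = 0.23/(0.44 × 23 × 43.99) = 0.0005166 kg/m³.
(x−vt)²/(4Dt) = (-20)²/(4 × 0.14 × 1100) = 0.6494; exp(−0.6494) = 0.5224.
C = 0.0005166 × 0.5224 = 0.000270 kg/m³.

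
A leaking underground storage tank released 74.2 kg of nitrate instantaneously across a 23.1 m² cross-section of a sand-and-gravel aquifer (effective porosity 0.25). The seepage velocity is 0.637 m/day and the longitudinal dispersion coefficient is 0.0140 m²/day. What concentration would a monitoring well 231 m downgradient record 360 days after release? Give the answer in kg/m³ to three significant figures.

For an instantaneous plane source, C(x,t) = M/(n_e·A·√(4πDt)) · exp(−(x−vt)²/(4Dt)), with n_e·A the pore (flow) area.
Plume center vt = 0.637 × 360 = 229.32 m, so the well at 231 m is 1.68 m downgradient of the peak.
√(4πDt) = 7.958 m, giving peak height M/(n_e·A·√(4πDt)) = 74.2/(0.25 × 23.1 × 7.958) = 1.615 kg/m³.
(x−vt)²/(4Dt) = (1.68)²/(4 × 0.0140 × 360) = 0.1400; exp(−0.1400) = 0.8694.
C = 1.615 × 0.8694 = 1.40 kg/m³.

1.40 kg/m³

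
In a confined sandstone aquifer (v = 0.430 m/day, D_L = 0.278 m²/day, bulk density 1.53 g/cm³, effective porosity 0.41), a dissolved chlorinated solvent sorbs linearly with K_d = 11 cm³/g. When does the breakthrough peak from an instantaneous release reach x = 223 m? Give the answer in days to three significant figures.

21700 days

Retardation factor R = 1 + ρ_b·K_d/n = 1 + 1.53 × 11/0.41 = 42.05.
Sorption retards both mechanisms: v_R = v/R = 0.01023 m/day, D_R = D/R = 0.006611 m²/day.
Peak time from v_R²t² + 2D_R t − x² = 0: t = (√(D_R² + v_R²x²) − D_R)/v_R².
√(D_R² + v_R²x²) = √(0.006611² + 0.01023² × 223²) = 2.281; v_R² = 0.0001047.
t = (2.281 − 0.006611)/0.0001047 = 21700 days.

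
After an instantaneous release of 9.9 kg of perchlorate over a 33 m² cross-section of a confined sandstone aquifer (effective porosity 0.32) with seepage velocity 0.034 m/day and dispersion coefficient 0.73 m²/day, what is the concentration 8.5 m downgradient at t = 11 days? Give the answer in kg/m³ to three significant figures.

For an instantaneous plane source, C(x,t) = M/(n_e·A·√(4πDt)) · exp(−(x−vt)²/(4Dt)), with n_e·A the pore (flow) area.
Plume center vt = 0.034 × 11 = 0.374 m, so the well at 8.5 m is 8.126 m downgradient of the peak.
√(4πDt) = 10.05 m, giving peak height M/(n_e·A·√(4πDt)) = 9.9/(0.32 × 33 × 10.05) = 0.09328 kg/m³.
(x−vt)²/(4Dt) = (8.126)²/(4 × 0.73 × 11) = 2.056; exp(−2.056) = 0.1280.
C = 0.09328 × 0.1280 = 0.0119 kg/m³.

0.0119 kg/m³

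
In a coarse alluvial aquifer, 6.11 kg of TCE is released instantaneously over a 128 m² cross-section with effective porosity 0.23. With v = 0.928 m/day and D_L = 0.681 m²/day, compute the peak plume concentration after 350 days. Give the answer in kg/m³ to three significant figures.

The peak of an instantaneous 1D plume sits at x = vt; there the Gaussian factor is 1 and C_max = M/(n_e·A·√(4πDt)), where n_e·A is the pore area the mass is dissolved in.
√(4πDt) = √(4π × 0.681 × 350) = 54.73 m, so C_max = 6.11/(0.23 × 128 × 54.73) = 0.00379 kg/m³.

0.00379 kg/m³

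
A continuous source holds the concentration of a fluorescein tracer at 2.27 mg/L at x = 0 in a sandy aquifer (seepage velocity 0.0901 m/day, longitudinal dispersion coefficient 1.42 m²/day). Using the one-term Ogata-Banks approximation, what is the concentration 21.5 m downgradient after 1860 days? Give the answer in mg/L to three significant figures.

For a continuous step input, C/C₀ ≈ ½·erfc((x−vt)/(2√(Dt))).
vt = 0.0901 × 1860 = 167.586 m and 2√(Dt) = 2√(1.42 × 1860) = 102.8 m.
Argument (x−vt)/(2√(Dt)) = (21.5 − 167.586)/102.8 = -1.421; ½·erfc(-1.421) = 0.9778.
C = 2.27 × 0.9778 = 2.22 mg/L.

2.22 mg/L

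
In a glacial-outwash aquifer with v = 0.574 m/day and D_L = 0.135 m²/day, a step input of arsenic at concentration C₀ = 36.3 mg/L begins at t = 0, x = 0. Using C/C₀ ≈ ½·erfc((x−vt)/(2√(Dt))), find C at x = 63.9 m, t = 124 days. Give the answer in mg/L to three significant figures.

For a continuous step input, C/C₀ ≈ ½·erfc((x−vt)/(2√(Dt))).
vt = 0.574 × 124 = 71.176 m and 2√(Dt) = 2√(0.135 × 124) = 8.183 m.
Argument (x−vt)/(2√(Dt)) = (63.9 − 71.176)/8.183 = -0.8892; ½·erfc(-0.8892) = 0.8957.
C = 36.3 × 0.8957 = 32.5 mg/L.

32.5 mg/L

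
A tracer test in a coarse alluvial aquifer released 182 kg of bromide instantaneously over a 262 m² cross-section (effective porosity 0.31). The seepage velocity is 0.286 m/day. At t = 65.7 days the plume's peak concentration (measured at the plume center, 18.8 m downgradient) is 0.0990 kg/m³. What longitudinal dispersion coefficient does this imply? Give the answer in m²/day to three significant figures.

0.621 m²/day

At the plume center C_max = M/(n_e·A·√(4πDt)), so D = M²/(4πt·(n_e·A·C_max)²).
n_e·A·C_max = 0.31 × 262 × 0.0990 = 8.041 kg/m.
D = 182²/(4π × 65.7 × 8.041²) = 0.621 m²/day.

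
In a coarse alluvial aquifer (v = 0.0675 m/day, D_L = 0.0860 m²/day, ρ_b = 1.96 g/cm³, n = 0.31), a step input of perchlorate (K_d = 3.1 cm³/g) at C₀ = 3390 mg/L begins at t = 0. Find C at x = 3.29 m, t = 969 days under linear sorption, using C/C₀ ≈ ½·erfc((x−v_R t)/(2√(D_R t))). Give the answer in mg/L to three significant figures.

1640 mg/L

Retardation factor R = 1 + ρ_b·K_d/n = 1 + 1.96 × 3.1/0.31 = 20.60.
Sorption retards both mechanisms: v_R = v/R = 0.003277 m/day, D_R = D/R = 0.004175 m²/day.
v_R·t = 0.003277 × 969 = 3.175413 m; 2√(D_R t) = 4.023 m; argument = (3.29 − 3.175413)/4.023 = 0.02848.
C = C₀ × ½·erfc(0.02848) = 3390 × 0.4839 = 1640 mg/L.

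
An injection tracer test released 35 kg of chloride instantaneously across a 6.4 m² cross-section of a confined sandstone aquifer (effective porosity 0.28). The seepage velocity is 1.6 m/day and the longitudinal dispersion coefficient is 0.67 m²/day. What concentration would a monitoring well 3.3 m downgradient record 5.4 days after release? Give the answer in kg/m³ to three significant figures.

For an instantaneous plane source, C(x,t) = M/(n_e·A·√(4πDt)) · exp(−(x−vt)²/(4Dt)), with n_e·A the pore (flow) area.
Plume center vt = 1.6 × 5.4 = 8.64 m, so the well at 3.3 m is 5.34 m upgradient of the peak.
√(4πDt) = 6.743 m, giving peak height M/(n_e·A·√(4πDt)) = 35/(0.28 × 6.4 × 6.743) = 2.897 kg/m³.
(x−vt)²/(4Dt) = (-5.34)²/(4 × 0.67 × 5.4) = 1.970; exp(−1.970) = 0.1395.
C = 2.897 × 0.1395 = 0.404 kg/m³.

0.404 kg/m³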